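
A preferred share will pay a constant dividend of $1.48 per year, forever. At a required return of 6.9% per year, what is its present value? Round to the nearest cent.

Level perpetuity: PV = C / r = $1.48 / 0.069 = $21.45

$21.45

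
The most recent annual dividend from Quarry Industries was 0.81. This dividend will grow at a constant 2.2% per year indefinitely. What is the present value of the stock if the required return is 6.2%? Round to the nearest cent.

20.70

D₁ = D₀ × (1 + g) = 0.81 × 1.022 = 0.8278
Growing perpetuity: P = D₁ / (r − g) = 0.8278 / (0.062 − 0.022) = 20.70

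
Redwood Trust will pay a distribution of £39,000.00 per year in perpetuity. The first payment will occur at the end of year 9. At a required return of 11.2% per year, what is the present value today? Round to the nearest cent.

£148938.95

Value at end of year 8: C / r = £39,000.00 / 0.112 = £348,214.2857
Discount to today: PV = £348,214.2857 / (1 + 0.112)^8 = £348,214.2857 / 2.337967 = £148,938.95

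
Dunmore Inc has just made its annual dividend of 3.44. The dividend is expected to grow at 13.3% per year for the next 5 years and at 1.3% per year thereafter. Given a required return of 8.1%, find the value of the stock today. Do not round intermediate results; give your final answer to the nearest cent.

D_1 = 3.89752
D_2 = 4.41589
D_3 = 5.00320
D_4 = 5.66863
D_5 = 6.42256
Terminal value at year 5: TV = D_5×(1+g_2)/(r−g_2) = 6.50605/0.068 = 95.67721
P_0 = D_1/(1+r)^1 + D_2/(1+r)^2 + D_3/(1+r)^3 + D_4/(1+r)^4 + D_5/(1+r)^5 + TV/(1+r)^5
    = 3.60548 + 3.77891 + 3.96069 + 4.15122 + 4.35090 + 64.81568 = 84.66288

84.66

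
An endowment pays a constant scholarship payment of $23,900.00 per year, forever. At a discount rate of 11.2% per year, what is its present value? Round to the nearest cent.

$213392.86

Level perpetuity: PV = C / r = $23,900.00 / 0.112 = $213,392.86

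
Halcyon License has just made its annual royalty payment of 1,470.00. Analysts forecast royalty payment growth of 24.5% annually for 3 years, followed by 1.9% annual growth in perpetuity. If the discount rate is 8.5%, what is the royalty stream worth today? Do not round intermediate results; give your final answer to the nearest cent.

40133.14

D_1 = 1830.15000
D_2 = 2278.53675
D_3 = 2836.77825
Terminal value at year 3: TV = D_3×(1+g_2)/(r−g_2) = 2890.67704/0.066 = 43798.13698
P_0 = D_1/(1+r)^1 + D_2/(1+r)^2 + D_3/(1+r)^3 + TV/(1+r)^3
    = 1686.77419 + 1935.51509 + 2220.93667 + 34289.91614 = 40133.14209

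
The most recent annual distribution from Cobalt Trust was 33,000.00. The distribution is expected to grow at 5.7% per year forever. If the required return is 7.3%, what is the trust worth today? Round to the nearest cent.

D₁ = D₀ × (1 + g) = 33,000.00 × 1.057 = 34,881.0000
Growing perpetuity: P = D₁ / (r − g) = 34,881.0000 / (0.073 − 0.057) = 2,180,062.50

2180062.50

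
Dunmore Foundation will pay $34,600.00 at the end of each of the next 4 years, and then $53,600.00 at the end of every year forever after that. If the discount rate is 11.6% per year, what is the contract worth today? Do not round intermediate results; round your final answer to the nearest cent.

PV of 4-year annuity: $34,600.00 × [1 − (1+0.116)^−4] / 0.116 = 105983.81130
Perpetuity value at year 4: $53,600.00 / 0.116 = 462068.96552
PV of perpetuity: 462068.96552 / (1+0.116)^4 = 297885.95149
Total PV = 105983.81130 + 297885.95149 = 403869.76278

$403869.76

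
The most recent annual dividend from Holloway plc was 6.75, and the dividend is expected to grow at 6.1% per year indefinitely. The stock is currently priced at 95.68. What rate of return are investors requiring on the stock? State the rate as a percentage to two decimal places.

D₁ = 6.75 × 1.061 = 7.1618
P = D₁/(r − g) ⇒ r = D₁/P + g = 7.1618/95.68 + 0.061 = 0.074851 + 0.061 = 0.135851

13.59%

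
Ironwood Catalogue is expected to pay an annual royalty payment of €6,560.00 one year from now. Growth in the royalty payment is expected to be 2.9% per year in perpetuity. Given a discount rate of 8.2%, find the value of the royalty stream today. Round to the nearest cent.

€123773.58

Growing perpetuity: P = D₁ / (r − g) = €6,560.0000 / (0.082 − 0.029) = €123,773.58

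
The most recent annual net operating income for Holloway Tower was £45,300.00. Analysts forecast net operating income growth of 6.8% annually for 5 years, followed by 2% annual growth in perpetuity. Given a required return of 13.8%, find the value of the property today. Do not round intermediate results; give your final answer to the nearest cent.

£473053.12

D_1 = 48380.40000
D_2 = 51670.26720
D_3 = 55183.84537
D_4 = 58936.34685
D_5 = 62944.01844
Terminal value at year 5: TV = D_5×(1+g_2)/(r−g_2) = 64202.89881/0.118 = 544092.36279
P_0 = D_1/(1+r)^1 + D_2/(1+r)^2 + D_3/(1+r)^3 + D_4/(1+r)^4 + D_5/(1+r)^5 + TV/(1+r)^5
    = 42513.53251 + 39898.46461 + 37444.25325 + 35141.00393 + 32979.43075 + 285076.43534 = 473053.12040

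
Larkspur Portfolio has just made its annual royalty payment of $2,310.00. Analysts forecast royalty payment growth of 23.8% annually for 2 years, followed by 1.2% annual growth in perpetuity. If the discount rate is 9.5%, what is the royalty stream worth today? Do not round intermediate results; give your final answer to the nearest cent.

$41566.48

D_1 = 2859.78000
D_2 = 3540.40764
Terminal value at year 2: TV = D_2×(1+g_2)/(r−g_2) = 3582.89253/0.083 = 43167.37990
P_0 = D_1/(1+r)^1 + D_2/(1+r)^2 + TV/(1+r)^2
    = 2611.67123 + 2952.73880 + 36002.06826 = 41566.47830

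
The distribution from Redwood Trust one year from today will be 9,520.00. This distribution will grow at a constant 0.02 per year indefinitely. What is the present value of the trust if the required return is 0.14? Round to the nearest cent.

Growing perpetuity: P = D₁ / (r − g) = 9,520.0000 / (0.14 − 0.02) = 79,333.33

79333.33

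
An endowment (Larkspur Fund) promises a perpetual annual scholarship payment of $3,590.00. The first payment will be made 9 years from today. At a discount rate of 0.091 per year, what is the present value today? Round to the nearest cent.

$19654.19

Value at end of year 8: C / r = $3,590.00 / 0.091 = $39,450.5495
Discount to today: PV = $39,450.5495 / (1 + 0.091)^8 = $39,450.5495 / 2.007234 = $19,654.19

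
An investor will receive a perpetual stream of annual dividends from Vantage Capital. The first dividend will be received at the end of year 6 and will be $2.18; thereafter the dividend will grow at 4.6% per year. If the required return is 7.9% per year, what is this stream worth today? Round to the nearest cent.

Value at end of year 5: C₁ / (r − g) = $2.18 / (0.079 − 0.046) = $66.0606
Discount to today: PV = $66.0606 / (1 + 0.079)^5 = $66.0606 / 1.462538 = $45.17

$45.17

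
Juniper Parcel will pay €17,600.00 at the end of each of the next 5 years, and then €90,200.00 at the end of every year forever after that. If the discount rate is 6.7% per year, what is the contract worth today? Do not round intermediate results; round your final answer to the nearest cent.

PV of 5-year annuity: €17,600.00 × [1 − (1+0.067)^−5] / 0.067 = 72746.85830
Perpetuity value at year 5: €90,200.00 / 0.067 = 1346268.65672
PV of perpetuity: 1346268.65672 / (1+0.067)^5 = 973441.00793
Total PV = 72746.85830 + 973441.00793 = 1046187.86623

€1046187.87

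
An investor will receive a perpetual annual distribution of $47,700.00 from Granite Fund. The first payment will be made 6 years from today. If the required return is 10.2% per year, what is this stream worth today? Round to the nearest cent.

$287746.62

Value at end of year 5: C / r = $47,700.00 / 0.102 = $467,647.0588
Discount to today: PV = $467,647.0588 / (1 + 0.102)^5 = $467,647.0588 / 1.625204 = $287,746.62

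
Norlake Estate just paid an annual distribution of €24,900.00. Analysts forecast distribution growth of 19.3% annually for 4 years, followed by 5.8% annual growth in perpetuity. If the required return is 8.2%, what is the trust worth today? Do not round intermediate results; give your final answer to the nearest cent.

D_1 = 29705.70000
D_2 = 35438.90010
D_3 = 42278.60782
D_4 = 50438.37913
Terminal value at year 4: TV = D_4×(1+g_2)/(r−g_2) = 53363.80512/0.024 = 2223491.87991
P_0 = D_1/(1+r)^1 + D_2/(1+r)^2 + D_3/(1+r)^3 + D_4/(1+r)^4 + TV/(1+r)^4
    = 27454.43623 + 30270.92645 + 33376.35421 + 36800.36098 + 1622282.57966 = 1750184.65753

€1750184.66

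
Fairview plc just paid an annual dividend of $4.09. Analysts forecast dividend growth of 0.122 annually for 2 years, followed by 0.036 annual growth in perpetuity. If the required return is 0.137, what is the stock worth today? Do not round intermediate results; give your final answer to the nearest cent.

$48.87

D_1 = 4.58898
D_2 = 5.14884
Terminal value at year 2: TV = D_2×(1+g_2)/(r−g_2) = 5.33419/0.101 = 52.81380
P_0 = D_1/(1+r)^1 + D_2/(1+r)^2 + TV/(1+r)^2
    = 4.03604 + 3.98280 + 40.85324 = 48.87208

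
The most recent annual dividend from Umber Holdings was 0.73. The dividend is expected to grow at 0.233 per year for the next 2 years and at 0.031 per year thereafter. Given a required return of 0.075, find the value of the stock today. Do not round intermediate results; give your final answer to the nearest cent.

D_1 = 0.90009
D_2 = 1.10981
Terminal value at year 2: TV = D_2×(1+g_2)/(r−g_2) = 1.14422/0.044 = 26.00489
P_0 = D_1/(1+r)^1 + D_2/(1+r)^2 + TV/(1+r)^2
    = 0.83729 + 0.96036 + 22.50288 = 24.30053

24.30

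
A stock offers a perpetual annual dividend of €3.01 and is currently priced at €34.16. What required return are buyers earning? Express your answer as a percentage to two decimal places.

8.81%

P = C/r ⇒ r = C/P = €3.01/€34.16 = 0.088115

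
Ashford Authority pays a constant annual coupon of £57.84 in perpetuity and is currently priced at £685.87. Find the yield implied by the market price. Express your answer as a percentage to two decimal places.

8.43%

P = C/r ⇒ r = C/P = £57.84/£685.87 = 0.084331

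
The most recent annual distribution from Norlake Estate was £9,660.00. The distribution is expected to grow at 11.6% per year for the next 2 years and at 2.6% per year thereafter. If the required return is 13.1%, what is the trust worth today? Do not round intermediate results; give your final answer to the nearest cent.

£110842.19

D_1 = 10780.56000
D_2 = 12031.10496
Terminal value at year 2: TV = D_2×(1+g_2)/(r−g_2) = 12343.91369/0.105 = 117561.08275
P_0 = D_1/(1+r)^1 + D_2/(1+r)^2 + TV/(1+r)^2
    = 9531.88329 + 9405.46574 + 91904.83665 = 110842.18568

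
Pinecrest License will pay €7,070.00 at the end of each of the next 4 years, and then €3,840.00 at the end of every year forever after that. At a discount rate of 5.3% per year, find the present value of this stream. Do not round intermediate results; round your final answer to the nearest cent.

PV of 4-year annuity: €7,070.00 × [1 − (1+0.053)^−4] / 0.053 = 24896.14615
Perpetuity value at year 4: €3,840.00 / 0.053 = 72452.83019
PV of perpetuity: 72452.83019 / (1+0.053)^4 = 58930.73666
Total PV = 24896.14615 + 58930.73666 = 83826.88282

€83826.88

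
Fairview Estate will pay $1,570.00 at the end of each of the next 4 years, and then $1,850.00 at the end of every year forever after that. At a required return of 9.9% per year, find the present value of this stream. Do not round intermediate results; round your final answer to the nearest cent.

PV of 4-year annuity: $1,570.00 × [1 − (1+0.099)^−4] / 0.099 = 4987.48092
Perpetuity value at year 4: $1,850.00 / 0.099 = 18686.86869
PV of perpetuity: 18686.86869 / (1+0.099)^4 = 12809.90073
Total PV = 4987.48092 + 12809.90073 = 17797.38164

$17797.38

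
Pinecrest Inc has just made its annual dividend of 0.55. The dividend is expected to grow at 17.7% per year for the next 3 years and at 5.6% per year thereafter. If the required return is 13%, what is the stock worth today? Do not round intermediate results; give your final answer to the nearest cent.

10.66

D_1 = 0.64735
D_2 = 0.76193
D_3 = 0.89679
Terminal value at year 3: TV = D_3×(1+g_2)/(r−g_2) = 0.94701/0.074 = 12.79747
P_0 = D_1/(1+r)^1 + D_2/(1+r)^2 + D_3/(1+r)^3 + TV/(1+r)^3
    = 0.57288 + 0.59670 + 0.62152 + 8.86929 = 10.66039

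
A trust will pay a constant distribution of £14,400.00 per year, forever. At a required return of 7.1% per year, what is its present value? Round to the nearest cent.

Level perpetuity: PV = C / r = £14,400.00 / 0.071 = £202,816.90

£202816.90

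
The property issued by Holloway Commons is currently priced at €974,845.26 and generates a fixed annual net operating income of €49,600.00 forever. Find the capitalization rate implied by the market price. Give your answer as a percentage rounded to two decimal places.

5.09%

P = C/r ⇒ r = C/P = €49,600.00/€974,845.26 = 0.050880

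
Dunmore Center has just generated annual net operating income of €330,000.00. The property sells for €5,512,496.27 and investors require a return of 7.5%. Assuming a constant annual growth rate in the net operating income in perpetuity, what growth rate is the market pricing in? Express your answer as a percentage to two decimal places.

1.43%

P = D₀(1+g)/(r−g) ⇒ P(r−g) = D₀(1+g) ⇒ g(P+D₀) = P·r − D₀
g = (P·r − D₀)/(P + D₀) = (€5,512,496.27×0.075 − €330,000.00) / (€5,512,496.27 + €330,000.00) = 0.014281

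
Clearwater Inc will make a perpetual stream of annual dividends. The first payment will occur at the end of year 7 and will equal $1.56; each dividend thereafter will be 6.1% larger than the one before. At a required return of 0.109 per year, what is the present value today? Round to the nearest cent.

Value at end of year 6: C₁ / (r − g) = $1.56 / (0.109 − 0.061) = $32.5000
Discount to today: PV = $32.5000 / (1 + 0.109)^6 = $32.5000 / 1.860327 = $17.47

$17.47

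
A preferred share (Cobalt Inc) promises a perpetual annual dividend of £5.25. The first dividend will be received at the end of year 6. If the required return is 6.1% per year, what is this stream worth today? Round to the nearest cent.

Value at end of year 5: C / r = £5.25 / 0.061 = £86.0656
Discount to today: PV = £86.0656 / (1 + 0.061)^5 = £86.0656 / 1.344550 = £64.01

£64.01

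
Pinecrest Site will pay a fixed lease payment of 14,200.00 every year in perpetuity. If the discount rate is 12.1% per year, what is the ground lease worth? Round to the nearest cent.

Level perpetuity: PV = C / r = 14,200.00 / 0.121 = 117,355.37

117355.37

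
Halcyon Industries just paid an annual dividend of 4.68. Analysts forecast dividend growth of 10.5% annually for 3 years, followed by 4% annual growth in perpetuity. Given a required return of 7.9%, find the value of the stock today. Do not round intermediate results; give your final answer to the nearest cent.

D_1 = 5.17140
D_2 = 5.71440
D_3 = 6.31441
Terminal value at year 3: TV = D_3×(1+g_2)/(r−g_2) = 6.56699/0.039 = 168.38423
P_0 = D_1/(1+r)^1 + D_2/(1+r)^2 + D_3/(1+r)^3 + TV/(1+r)^3
    = 4.79277 + 4.90826 + 5.02653 + 134.04082 = 148.76838

148.77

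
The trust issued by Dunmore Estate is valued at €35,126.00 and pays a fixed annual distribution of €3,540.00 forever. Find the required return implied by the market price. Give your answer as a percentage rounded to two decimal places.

P = C/r ⇒ r = C/P = €3,540.00/€35,126.00 = 0.100780

10.08%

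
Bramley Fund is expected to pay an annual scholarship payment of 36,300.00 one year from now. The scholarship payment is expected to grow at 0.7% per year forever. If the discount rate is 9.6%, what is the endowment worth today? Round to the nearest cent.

Growing perpetuity: P = D₁ / (r − g) = 36,300.0000 / (0.096 − 0.007) = 407,865.17

407865.17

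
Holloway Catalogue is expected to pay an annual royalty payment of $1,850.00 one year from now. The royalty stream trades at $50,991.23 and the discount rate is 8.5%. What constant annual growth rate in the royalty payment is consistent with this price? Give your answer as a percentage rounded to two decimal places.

4.87%

P = D₁/(r−g) ⇒ g = r − D₁/P = 0.085 − $1,850.00/$50,991.23 = 0.048719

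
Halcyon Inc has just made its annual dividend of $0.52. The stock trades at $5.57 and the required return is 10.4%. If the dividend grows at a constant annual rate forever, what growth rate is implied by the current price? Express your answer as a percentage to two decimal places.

0.97%

P = D₀(1+g)/(r−g) ⇒ P(r−g) = D₀(1+g) ⇒ g(P+D₀) = P·r − D₀
g = (P·r − D₀)/(P + D₀) = ($5.57×0.104 − $0.52) / ($5.57 + $0.52) = 0.009734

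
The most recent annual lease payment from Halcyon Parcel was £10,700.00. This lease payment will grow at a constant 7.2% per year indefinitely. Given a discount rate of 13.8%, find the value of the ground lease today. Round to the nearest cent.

D₁ = D₀ × (1 + g) = £10,700.00 × 1.072 = £11,470.4000
Growing perpetuity: P = D₁ / (r − g) = £11,470.4000 / (0.138 − 0.072) = £173,793.94

£173793.94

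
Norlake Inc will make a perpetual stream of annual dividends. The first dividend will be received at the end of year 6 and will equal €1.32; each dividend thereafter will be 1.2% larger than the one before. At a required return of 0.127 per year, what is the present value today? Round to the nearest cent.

Value at end of year 5: C₁ / (r − g) = €1.32 / (0.127 − 0.012) = €11.4783
Discount to today: PV = €11.4783 / (1 + 0.127)^5 = €11.4783 / 1.818108 = €6.31

€6.31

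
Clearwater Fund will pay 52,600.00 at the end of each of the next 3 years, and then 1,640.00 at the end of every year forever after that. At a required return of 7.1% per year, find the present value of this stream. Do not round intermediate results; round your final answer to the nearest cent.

156589.77

PV of 3-year annuity: 52,600.00 × [1 − (1+0.071)^−3] / 0.071 = 137787.20946
Perpetuity value at year 3: 1,640.00 / 0.071 = 23098.59155
PV of perpetuity: 23098.59155 / (1+0.071)^3 = 18802.56449
Total PV = 137787.20946 + 18802.56449 = 156589.77395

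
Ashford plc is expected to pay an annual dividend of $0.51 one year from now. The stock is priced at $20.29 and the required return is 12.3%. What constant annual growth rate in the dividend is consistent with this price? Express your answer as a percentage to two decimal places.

P = D₁/(r−g) ⇒ g = r − D₁/P = 0.123 − $0.51/$20.29 = 0.097864

9.79%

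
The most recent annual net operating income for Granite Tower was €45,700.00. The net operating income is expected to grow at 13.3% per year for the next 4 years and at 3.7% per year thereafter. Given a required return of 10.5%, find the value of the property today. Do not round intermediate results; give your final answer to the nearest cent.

€964971.36

D_1 = 51778.10000
D_2 = 58664.58730
D_3 = 66466.97741
D_4 = 75307.08541
Terminal value at year 4: TV = D_4×(1+g_2)/(r−g_2) = 78093.44757/0.068 = 1148433.05245
P_0 = D_1/(1+r)^1 + D_2/(1+r)^2 + D_3/(1+r)^3 + D_4/(1+r)^4 + TV/(1+r)^4
    = 46858.00905 + 48045.36132 + 49262.80034 + 50511.08849 + 770294.09945 = 964971.35864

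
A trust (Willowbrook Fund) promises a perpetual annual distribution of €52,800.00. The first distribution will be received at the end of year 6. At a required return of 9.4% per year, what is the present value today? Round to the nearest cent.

Value at end of year 5: C / r = €52,800.00 / 0.094 = €561,702.1277
Discount to today: PV = €561,702.1277 / (1 + 0.094)^5 = €561,702.1277 / 1.567064 = €358,442.47

€358442.47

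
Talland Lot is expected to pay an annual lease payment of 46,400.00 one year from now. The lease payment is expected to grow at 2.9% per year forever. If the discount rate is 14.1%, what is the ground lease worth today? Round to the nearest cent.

414285.71

Growing perpetuity: P = D₁ / (r − g) = 46,400.0000 / (0.141 − 0.029) = 414,285.71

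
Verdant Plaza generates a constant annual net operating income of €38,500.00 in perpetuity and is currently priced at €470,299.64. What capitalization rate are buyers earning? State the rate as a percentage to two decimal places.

8.19%

P = C/r ⇒ r = C/P = €38,500.00/€470,299.64 = 0.081863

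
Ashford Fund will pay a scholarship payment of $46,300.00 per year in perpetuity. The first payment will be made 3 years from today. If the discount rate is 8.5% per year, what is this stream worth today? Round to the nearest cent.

$462703.29

Value at end of year 2: C / r = $46,300.00 / 0.085 = $544,705.8824
Discount to today: PV = $544,705.8824 / (1 + 0.085)^2 = $544,705.8824 / 1.177225 = $462,703.29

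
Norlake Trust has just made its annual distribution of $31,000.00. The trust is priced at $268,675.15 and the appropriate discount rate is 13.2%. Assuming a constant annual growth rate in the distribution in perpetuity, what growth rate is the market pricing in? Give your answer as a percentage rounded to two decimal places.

1.49%

P = D₀(1+g)/(r−g) ⇒ P(r−g) = D₀(1+g) ⇒ g(P+D₀) = P·r − D₀
g = (P·r − D₀)/(P + D₀) = ($268,675.15×0.132 − $31,000.00) / ($268,675.15 + $31,000.00) = 0.014900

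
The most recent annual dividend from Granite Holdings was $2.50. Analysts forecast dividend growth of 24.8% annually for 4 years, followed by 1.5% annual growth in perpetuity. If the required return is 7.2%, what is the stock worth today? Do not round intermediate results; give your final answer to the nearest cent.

D_1 = 3.12000
D_2 = 3.89376
D_3 = 4.85941
D_4 = 6.06455
Terminal value at year 4: TV = D_4×(1+g_2)/(r−g_2) = 6.15551/0.057 = 107.99149
P_0 = D_1/(1+r)^1 + D_2/(1+r)^2 + D_3/(1+r)^3 + D_4/(1+r)^4 + TV/(1+r)^4
    = 2.91045 + 3.38828 + 3.94457 + 4.59218 + 81.77309 = 96.60857

$96.61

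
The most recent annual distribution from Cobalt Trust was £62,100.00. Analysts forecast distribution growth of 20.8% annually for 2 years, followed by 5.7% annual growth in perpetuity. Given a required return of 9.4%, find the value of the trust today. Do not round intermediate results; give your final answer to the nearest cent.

D_1 = 75016.80000
D_2 = 90620.29440
Terminal value at year 2: TV = D_2×(1+g_2)/(r−g_2) = 95785.65118/0.037 = 2588801.38326
P_0 = D_1/(1+r)^1 + D_2/(1+r)^2 + TV/(1+r)^2
    = 68571.11517 + 75716.55131 + 2163037.69544 = 2307325.36192

£2307325.36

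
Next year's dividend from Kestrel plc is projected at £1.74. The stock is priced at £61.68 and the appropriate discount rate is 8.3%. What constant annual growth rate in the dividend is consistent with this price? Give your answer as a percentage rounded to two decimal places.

5.48%

P = D₁/(r−g) ⇒ g = r − D₁/P = 0.083 − £1.74/£61.68 = 0.054790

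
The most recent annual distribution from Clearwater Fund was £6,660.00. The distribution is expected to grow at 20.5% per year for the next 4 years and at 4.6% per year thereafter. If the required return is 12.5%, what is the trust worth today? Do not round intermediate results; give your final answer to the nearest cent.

D_1 = 8025.30000
D_2 = 9670.48650
D_3 = 11652.93623
D_4 = 14041.78816
Terminal value at year 4: TV = D_4×(1+g_2)/(r−g_2) = 14687.71042/0.079 = 185920.38501
P_0 = D_1/(1+r)^1 + D_2/(1+r)^2 + D_3/(1+r)^3 + D_4/(1+r)^4 + TV/(1+r)^4
    = 7133.60000 + 7640.87822 + 8184.22956 + 8766.21922 + 116069.18107 = 147794.10807

£147794.11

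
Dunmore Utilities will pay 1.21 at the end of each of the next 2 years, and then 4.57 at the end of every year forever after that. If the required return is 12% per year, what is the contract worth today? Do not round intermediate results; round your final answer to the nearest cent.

32.40

PV of 2-year annuity: 1.21 × [1 − (1+0.12)^−2] / 0.12 = 2.04496
Perpetuity value at year 2: 4.57 / 0.12 = 38.08333
PV of perpetuity: 38.08333 / (1+0.12)^2 = 30.35980
Total PV = 2.04496 + 30.35980 = 32.40476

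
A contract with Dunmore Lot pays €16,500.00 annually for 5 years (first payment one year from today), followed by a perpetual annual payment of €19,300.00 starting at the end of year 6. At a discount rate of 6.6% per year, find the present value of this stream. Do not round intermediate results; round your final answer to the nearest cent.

€280819.68

PV of 5-year annuity: €16,500.00 × [1 − (1+0.066)^−5] / 0.066 = 68384.05065
Perpetuity value at year 5: €19,300.00 / 0.066 = 292424.24242
PV of perpetuity: 292424.24242 / (1+0.066)^5 = 212435.62561
Total PV = 68384.05065 + 212435.62561 = 280819.67625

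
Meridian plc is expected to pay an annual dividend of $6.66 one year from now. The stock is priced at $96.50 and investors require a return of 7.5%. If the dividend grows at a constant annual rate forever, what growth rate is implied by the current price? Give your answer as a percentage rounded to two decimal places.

0.60%

P = D₁/(r−g) ⇒ g = r − D₁/P = 0.075 − $6.66/$96.50 = 0.005984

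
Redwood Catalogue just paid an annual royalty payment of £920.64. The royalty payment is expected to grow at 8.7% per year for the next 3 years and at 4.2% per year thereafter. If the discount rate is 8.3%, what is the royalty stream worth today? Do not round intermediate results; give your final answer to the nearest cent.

D_1 = 1000.73568
D_2 = 1087.79968
D_3 = 1182.43826
Terminal value at year 3: TV = D_3×(1+g_2)/(r−g_2) = 1232.10066/0.041 = 30051.23569
P_0 = D_1/(1+r)^1 + D_2/(1+r)^2 + D_3/(1+r)^3 + TV/(1+r)^3
    = 924.04033 + 927.45322 + 930.87872 + 23657.94211 = 26440.31439

£26440.31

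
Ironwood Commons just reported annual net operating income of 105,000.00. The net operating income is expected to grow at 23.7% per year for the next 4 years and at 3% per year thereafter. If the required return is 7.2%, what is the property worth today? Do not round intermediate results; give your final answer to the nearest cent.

5173841.93

D_1 = 129885.00000
D_2 = 160667.74500
D_3 = 198746.00056
D_4 = 245848.80270
Terminal value at year 4: TV = D_4×(1+g_2)/(r−g_2) = 253224.26678/0.042 = 6029149.20904
P_0 = D_1/(1+r)^1 + D_2/(1+r)^2 + D_3/(1+r)^3 + D_4/(1+r)^4 + TV/(1+r)^4
    = 121161.38060 + 139810.28713 + 161329.59438 + 186161.10844 + 4565379.56410 = 5173841.93464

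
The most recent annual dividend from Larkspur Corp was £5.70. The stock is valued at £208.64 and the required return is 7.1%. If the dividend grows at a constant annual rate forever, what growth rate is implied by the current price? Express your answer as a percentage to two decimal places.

P = D₀(1+g)/(r−g) ⇒ P(r−g) = D₀(1+g) ⇒ g(P+D₀) = P·r − D₀
g = (P·r − D₀)/(P + D₀) = (£208.64×0.071 − £5.70) / (£208.64 + £5.70) = 0.042519

4.25%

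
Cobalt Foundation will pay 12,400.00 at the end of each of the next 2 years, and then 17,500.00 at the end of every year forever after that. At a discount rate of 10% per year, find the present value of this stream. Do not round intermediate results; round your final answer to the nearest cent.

166148.76

PV of 2-year annuity: 12,400.00 × [1 − (1+0.1)^−2] / 0.1 = 21520.66116
Perpetuity value at year 2: 17,500.00 / 0.1 = 175000.00000
PV of perpetuity: 175000.00000 / (1+0.1)^2 = 144628.09917
Total PV = 21520.66116 + 144628.09917 = 166148.76033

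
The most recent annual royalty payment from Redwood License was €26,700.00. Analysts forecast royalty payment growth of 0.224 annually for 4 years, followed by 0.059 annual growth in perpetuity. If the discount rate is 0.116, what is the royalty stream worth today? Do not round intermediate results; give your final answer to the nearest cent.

D_1 = 32680.80000
D_2 = 40001.29920
D_3 = 48961.59022
D_4 = 59928.98643
Terminal value at year 4: TV = D_4×(1+g_2)/(r−g_2) = 63464.79663/0.057 = 1113417.48473
P_0 = D_1/(1+r)^1 + D_2/(1+r)^2 + D_3/(1+r)^3 + D_4/(1+r)^4 + TV/(1+r)^4
    = 29283.87097 + 32117.79396 + 35225.96757 + 38634.93218 + 717796.37152 = 853058.93620

€853058.94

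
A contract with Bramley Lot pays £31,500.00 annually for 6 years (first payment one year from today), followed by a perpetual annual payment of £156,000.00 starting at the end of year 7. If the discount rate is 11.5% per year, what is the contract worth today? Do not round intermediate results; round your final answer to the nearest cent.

£837320.13

PV of 6-year annuity: £31,500.00 × [1 − (1+0.115)^−6] / 0.115 = 131364.26204
Perpetuity value at year 6: £156,000.00 / 0.115 = 1356521.73913
PV of perpetuity: 1356521.73913 / (1+0.115)^6 = 705955.86996
Total PV = 131364.26204 + 705955.86996 = 837320.13200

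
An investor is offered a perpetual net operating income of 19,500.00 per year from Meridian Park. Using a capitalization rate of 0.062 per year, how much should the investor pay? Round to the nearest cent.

314516.13

Level perpetuity: PV = C / r = 19,500.00 / 0.062 = 314,516.13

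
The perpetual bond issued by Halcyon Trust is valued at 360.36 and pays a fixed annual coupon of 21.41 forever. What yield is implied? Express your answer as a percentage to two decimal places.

5.94%

P = C/r ⇒ r = C/P = 21.41/360.36 = 0.059413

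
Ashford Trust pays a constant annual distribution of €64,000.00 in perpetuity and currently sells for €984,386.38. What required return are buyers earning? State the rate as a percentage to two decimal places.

6.50%

P = C/r ⇒ r = C/P = €64,000.00/€984,386.38 = 0.065015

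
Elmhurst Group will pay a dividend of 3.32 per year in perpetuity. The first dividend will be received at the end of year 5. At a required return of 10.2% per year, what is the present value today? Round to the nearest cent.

Value at end of year 4: C / r = 3.32 / 0.102 = 32.5490
Discount to today: PV = 32.5490 / (1 + 0.102)^4 = 32.5490 / 1.474777 = 22.07

22.07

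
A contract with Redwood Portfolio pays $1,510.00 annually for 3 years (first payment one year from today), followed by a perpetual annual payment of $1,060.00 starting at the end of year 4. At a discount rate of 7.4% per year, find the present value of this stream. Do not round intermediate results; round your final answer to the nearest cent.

$15496.69

PV of 3-year annuity: $1,510.00 × [1 − (1+0.074)^−3] / 0.074 = 3933.93450
Perpetuity value at year 3: $1,060.00 / 0.074 = 14324.32432
PV of perpetuity: 14324.32432 / (1+0.074)^3 = 11562.75441
Total PV = 3933.93450 + 11562.75441 = 15496.68891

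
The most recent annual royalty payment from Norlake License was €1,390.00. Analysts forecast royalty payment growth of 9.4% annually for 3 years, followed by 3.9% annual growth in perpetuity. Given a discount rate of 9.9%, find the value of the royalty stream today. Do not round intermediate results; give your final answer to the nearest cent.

D_1 = 1520.66000
D_2 = 1663.60204
D_3 = 1819.98063
Terminal value at year 3: TV = D_3×(1+g_2)/(r−g_2) = 1890.95988/0.06 = 31515.99794
P_0 = D_1/(1+r)^1 + D_2/(1+r)^2 + D_3/(1+r)^3 + TV/(1+r)^3
    = 1383.67607 + 1377.38091 + 1371.11439 + 23743.13086 = 27875.30223

€27875.30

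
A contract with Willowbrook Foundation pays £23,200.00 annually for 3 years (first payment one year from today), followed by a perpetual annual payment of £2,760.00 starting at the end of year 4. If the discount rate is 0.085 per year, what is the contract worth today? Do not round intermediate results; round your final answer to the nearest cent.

PV of 3-year annuity: £23,200.00 × [1 − (1+0.085)^−3] / 0.085 = 59253.31902
Perpetuity value at year 3: £2,760.00 / 0.085 = 32470.58824
PV of perpetuity: 32470.58824 / (1+0.085)^3 = 25421.48649
Total PV = 59253.31902 + 25421.48649 = 84674.80551

£84674.81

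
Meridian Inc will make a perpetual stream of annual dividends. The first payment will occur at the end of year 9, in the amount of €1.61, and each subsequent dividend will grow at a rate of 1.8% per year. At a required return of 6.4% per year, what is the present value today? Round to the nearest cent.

Value at end of year 8: C₁ / (r − g) = €1.61 / (0.064 − 0.018) = €35.0000
Discount to today: PV = €35.0000 / (1 + 0.064)^8 = €35.0000 / 1.642605 = €21.31

€21.31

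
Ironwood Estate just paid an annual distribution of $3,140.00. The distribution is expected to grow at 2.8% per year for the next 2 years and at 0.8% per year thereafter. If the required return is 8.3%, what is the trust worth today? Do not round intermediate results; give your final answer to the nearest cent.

D_1 = 3227.92000
D_2 = 3318.30176
Terminal value at year 2: TV = D_2×(1+g_2)/(r−g_2) = 3344.84817/0.075 = 44597.97565
P_0 = D_1/(1+r)^1 + D_2/(1+r)^2 + TV/(1+r)^2
    = 2980.53555 + 2829.16948 + 38024.03779 = 43833.74281

$43833.74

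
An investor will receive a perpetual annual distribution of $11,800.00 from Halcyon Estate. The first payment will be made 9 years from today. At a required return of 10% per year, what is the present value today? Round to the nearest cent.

Value at end of year 8: C / r = $11,800.00 / 0.1 = $118,000.0000
Discount to today: PV = $118,000.0000 / (1 + 0.1)^8 = $118,000.0000 / 2.143589 = $55,047.87

$55047.87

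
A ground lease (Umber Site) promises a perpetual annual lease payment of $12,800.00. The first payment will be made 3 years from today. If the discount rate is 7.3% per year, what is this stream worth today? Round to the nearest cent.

$152295.71

Value at end of year 2: C / r = $12,800.00 / 0.073 = $175,342.4658
Discount to today: PV = $175,342.4658 / (1 + 0.073)^2 = $175,342.4658 / 1.151329 = $152,295.71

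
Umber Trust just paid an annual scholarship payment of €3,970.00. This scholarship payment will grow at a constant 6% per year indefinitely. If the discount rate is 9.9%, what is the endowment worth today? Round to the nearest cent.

D₁ = D₀ × (1 + g) = €3,970.00 × 1.06 = €4,208.2000
Growing perpetuity: P = D₁ / (r − g) = €4,208.2000 / (0.099 − 0.06) = €107,902.56

€107902.56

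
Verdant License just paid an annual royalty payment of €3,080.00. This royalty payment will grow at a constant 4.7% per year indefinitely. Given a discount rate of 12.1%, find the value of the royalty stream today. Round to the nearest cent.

D₁ = D₀ × (1 + g) = €3,080.00 × 1.047 = €3,224.7600
Growing perpetuity: P = D₁ / (r − g) = €3,224.7600 / (0.121 − 0.047) = €43,577.84

€43577.84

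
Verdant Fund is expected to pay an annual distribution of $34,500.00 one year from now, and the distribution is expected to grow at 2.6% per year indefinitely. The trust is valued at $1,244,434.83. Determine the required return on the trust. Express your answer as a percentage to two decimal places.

P = D₁/(r − g) ⇒ r = D₁/P + g = $34,500.0000/$1,244,434.83 + 0.026 = 0.027723 + 0.026 = 0.053723

5.37%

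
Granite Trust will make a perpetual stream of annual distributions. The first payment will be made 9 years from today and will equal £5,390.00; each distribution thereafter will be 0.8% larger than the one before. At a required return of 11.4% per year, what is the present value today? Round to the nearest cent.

£21438.84

Value at end of year 8: C₁ / (r − g) = £5,390.00 / (0.114 − 0.008) = £50,849.0566
Discount to today: PV = £50,849.0566 / (1 + 0.114)^8 = £50,849.0566 / 2.371819 = £21,438.84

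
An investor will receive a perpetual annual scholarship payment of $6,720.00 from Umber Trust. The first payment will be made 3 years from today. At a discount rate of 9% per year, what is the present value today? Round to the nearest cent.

Value at end of year 2: C / r = $6,720.00 / 0.09 = $74,666.6667
Discount to today: PV = $74,666.6667 / (1 + 0.09)^2 = $74,666.6667 / 1.188100 = $62,845.44

$62845.44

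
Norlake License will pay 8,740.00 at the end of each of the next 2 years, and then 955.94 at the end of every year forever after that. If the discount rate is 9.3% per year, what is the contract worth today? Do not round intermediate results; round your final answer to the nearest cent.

PV of 2-year annuity: 8,740.00 × [1 − (1+0.093)^−2] / 0.093 = 15312.29675
Perpetuity value at year 2: 955.94 / 0.093 = 10278.92473
PV of perpetuity: 10278.92473 / (1+0.093)^2 = 8604.13789
Total PV = 15312.29675 + 8604.13789 = 23916.43464

23916.43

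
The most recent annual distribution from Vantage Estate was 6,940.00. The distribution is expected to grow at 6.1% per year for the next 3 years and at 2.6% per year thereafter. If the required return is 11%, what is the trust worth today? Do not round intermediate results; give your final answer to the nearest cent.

93064.83

D_1 = 7363.34000
D_2 = 7812.50374
D_3 = 8289.06647
Terminal value at year 3: TV = D_3×(1+g_2)/(r−g_2) = 8504.58220/0.084 = 101245.02615
P_0 = D_1/(1+r)^1 + D_2/(1+r)^2 + D_3/(1+r)^3 + TV/(1+r)^3
    = 6633.63964 + 6340.80330 + 6060.89396 + 74029.49052 = 93064.82741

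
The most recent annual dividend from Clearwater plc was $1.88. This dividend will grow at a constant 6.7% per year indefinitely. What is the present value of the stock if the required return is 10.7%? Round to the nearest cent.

$50.15

D₁ = D₀ × (1 + g) = $1.88 × 1.067 = $2.0060
Growing perpetuity: P = D₁ / (r − g) = $2.0060 / (0.107 − 0.067) = $50.15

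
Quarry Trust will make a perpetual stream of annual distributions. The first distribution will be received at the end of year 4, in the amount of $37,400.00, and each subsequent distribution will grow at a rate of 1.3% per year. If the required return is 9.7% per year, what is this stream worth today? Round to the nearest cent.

$337265.90

Value at end of year 3: C₁ / (r − g) = $37,400.00 / (0.097 − 0.013) = $445,238.0952
Discount to today: PV = $445,238.0952 / (1 + 0.097)^3 = $445,238.0952 / 1.320140 = $337,265.90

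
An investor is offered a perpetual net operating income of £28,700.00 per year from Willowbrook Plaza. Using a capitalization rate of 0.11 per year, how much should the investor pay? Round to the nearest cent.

£260909.09

Level perpetuity: PV = C / r = £28,700.00 / 0.11 = £260,909.09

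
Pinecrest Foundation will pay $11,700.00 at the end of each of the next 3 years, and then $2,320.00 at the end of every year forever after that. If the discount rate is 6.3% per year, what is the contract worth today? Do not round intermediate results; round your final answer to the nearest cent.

$61759.73

PV of 3-year annuity: $11,700.00 × [1 − (1+0.063)^−3] / 0.063 = 31101.45954
Perpetuity value at year 3: $2,320.00 / 0.063 = 36825.39683
PV of perpetuity: 36825.39683 / (1+0.063)^3 = 30658.26981
Total PV = 31101.45954 + 30658.26981 = 61759.72935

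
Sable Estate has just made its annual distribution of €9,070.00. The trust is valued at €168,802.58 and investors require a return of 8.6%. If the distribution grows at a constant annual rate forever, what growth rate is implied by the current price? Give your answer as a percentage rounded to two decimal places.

3.06%

P = D₀(1+g)/(r−g) ⇒ P(r−g) = D₀(1+g) ⇒ g(P+D₀) = P·r − D₀
g = (P·r − D₀)/(P + D₀) = (€168,802.58×0.086 − €9,070.00) / (€168,802.58 + €9,070.00) = 0.030623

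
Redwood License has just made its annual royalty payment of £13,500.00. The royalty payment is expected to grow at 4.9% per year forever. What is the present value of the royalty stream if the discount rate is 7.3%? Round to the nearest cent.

D₁ = D₀ × (1 + g) = £13,500.00 × 1.049 = £14,161.5000
Growing perpetuity: P = D₁ / (r − g) = £14,161.5000 / (0.073 − 0.049) = £590,062.50

£590062.50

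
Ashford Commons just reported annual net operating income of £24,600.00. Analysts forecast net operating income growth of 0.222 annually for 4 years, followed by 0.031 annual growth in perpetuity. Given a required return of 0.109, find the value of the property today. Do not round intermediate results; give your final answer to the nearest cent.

D_1 = 30061.20000
D_2 = 36734.78640
D_3 = 44889.90898
D_4 = 54855.46877
Terminal value at year 4: TV = D_4×(1+g_2)/(r−g_2) = 56555.98831/0.078 = 725076.77316
P_0 = D_1/(1+r)^1 + D_2/(1+r)^2 + D_3/(1+r)^3 + D_4/(1+r)^4 + TV/(1+r)^4
    = 27106.58251 + 29868.56972 + 32911.98575 + 36265.50640 + 479355.60376 = 605508.24814

£605508.25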